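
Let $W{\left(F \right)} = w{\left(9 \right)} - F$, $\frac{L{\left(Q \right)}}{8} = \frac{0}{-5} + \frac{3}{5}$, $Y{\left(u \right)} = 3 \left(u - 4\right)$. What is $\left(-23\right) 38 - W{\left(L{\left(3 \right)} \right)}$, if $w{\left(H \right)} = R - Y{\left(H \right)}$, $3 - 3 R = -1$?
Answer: $- \frac{12833}{15} \approx -855.53$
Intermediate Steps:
$Y{\left(u \right)} = -12 + 3 u$ ($Y{\left(u \right)} = 3 \left(-4 + u\right) = -12 + 3 u$)
$R = \frac{4}{3}$ ($R = 1 - - \frac{1}{3} = 1 + \frac{1}{3} = \frac{4}{3} \approx 1.3333$)
$w{\left(H \right)} = \frac{40}{3} - 3 H$ ($w{\left(H \right)} = \frac{4}{3} - \left(-12 + 3 H\right) = \frac{40}{3} - 3 H$)
$L{\left(Q \right)} = \frac{24}{5}$ ($L{\left(Q \right)} = 8 \left(\frac{0}{-5} + \frac{3}{5}\right) = 8 \left(0 \left(- \frac{1}{5}\right) + 3 \cdot \frac{1}{5}\right) = 8 \left(0 + \frac{3}{5}\right) = 8 \cdot \frac{3}{5} = \frac{24}{5}$)
$W{\left(F \right)} = - \frac{41}{3} - F$ ($W{\left(F \right)} = \left(\frac{40}{3} - 27\right) - F = - \frac{41}{3} - F$)
$\left(-23\right) 38 - W{\left(L{\left(3 \right)} \right)} = \left(-23\right) 38 - \left(- \frac{41}{3} - \frac{24}{5}\right) = -874 - \left(- \frac{41}{3} - \frac{24}{5}\right) = -874 - - \frac{277}{15} = -874 + \frac{277}{15} = - \frac{12833}{15}$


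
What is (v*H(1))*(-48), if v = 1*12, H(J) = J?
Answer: -576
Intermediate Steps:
v = 12
(v*H(1))*(-48) = (12*1)*(-48) = 12*(-48) = -576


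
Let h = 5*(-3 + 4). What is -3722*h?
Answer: -18610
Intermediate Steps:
h = 5 (h = 5*1 = 5)
-3722*h = -3722*5 = -18610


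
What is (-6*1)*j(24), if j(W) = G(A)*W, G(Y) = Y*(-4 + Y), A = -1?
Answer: -720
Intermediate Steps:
j(W) = 5*W (j(W) = (-(-4 - 1))*W = (-1*(-5))*W = 5*W)
(-6*1)*j(24) = (-6*1)*(5*24) = -6*120 = -720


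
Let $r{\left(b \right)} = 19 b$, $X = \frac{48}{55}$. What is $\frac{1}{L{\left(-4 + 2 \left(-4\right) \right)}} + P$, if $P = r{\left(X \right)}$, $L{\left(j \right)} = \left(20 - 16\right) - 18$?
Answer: $\frac{12713}{770} \approx 16.51$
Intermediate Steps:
$L{\left(j \right)} = -14$ ($L{\left(j \right)} = 4 - 18 = -14$)
$X = \frac{48}{55}$ ($X = 48 \cdot \frac{1}{55} = \frac{48}{55} \approx 0.87273$)
$P = \frac{912}{55}$ ($P = 19 \cdot \frac{48}{55} = \frac{912}{55} \approx 16.582$)
$\frac{1}{L{\left(-4 + 2 \left(-4\right) \right)}} + P = \frac{1}{-14} + \frac{912}{55} = - \frac{1}{14} + \frac{912}{55} = \frac{12713}{770}$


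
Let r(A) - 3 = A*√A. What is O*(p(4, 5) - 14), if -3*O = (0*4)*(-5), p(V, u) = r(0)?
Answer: 0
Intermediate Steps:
r(A) = 3 + A^(3/2) (r(A) = 3 + A*√A = 3 + A^(3/2))
p(V, u) = 3 (p(V, u) = 3 + 0^(3/2) = 3 + 0 = 3)
O = 0 (O = -0*4*(-5)/3 = -0*(-5) = -⅓*0 = 0)
O*(p(4, 5) - 14) = 0*(3 - 14) = 0*(-11) = 0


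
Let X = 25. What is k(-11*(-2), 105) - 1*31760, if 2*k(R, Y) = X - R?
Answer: -63517/2 ≈ -31759.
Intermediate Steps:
k(R, Y) = 25/2 - R/2 (k(R, Y) = (25 - R)/2 = 25/2 - R/2)
k(-11*(-2), 105) - 1*31760 = (25/2 - (-11)*(-2)/2) - 1*31760 = (25/2 - 1/2*22) - 31760 = (25/2 - 11) - 31760 = 3/2 - 31760 = -63517/2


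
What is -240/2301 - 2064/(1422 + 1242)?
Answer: -74842/85137 ≈ -0.87908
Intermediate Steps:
-240/2301 - 2064/(1422 + 1242) = -240*1/2301 - 2064/2664 = -80/767 - 2064*1/2664 = -80/767 - 86/111 = -74842/85137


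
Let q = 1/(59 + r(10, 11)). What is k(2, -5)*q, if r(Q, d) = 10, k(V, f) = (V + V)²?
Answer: 16/69 ≈ 0.23188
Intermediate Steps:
k(V, f) = 4*V² (k(V, f) = (2*V)² = 4*V²)
q = 1/69 (q = 1/(59 + 10) = 1/69 ≈ 0.014493)
k(2, -5)*q = (4*2²)*(1/69) = (4*4)*(1/69) = 16*(1/69) = 16/69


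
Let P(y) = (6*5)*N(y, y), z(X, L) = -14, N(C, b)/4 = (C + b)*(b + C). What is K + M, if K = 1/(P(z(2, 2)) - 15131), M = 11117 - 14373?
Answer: -257057943/78949 ≈ -3256.0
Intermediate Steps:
N(C, b) = 4*(C + b)**2 (N(C, b) = 4*((C + b)*(b + C)) = 4*((C + b)*(C + b)) = 4*(C + b)**2)
P(y) = 480*y**2 (P(y) = (6*5)*(4*(y + y)**2) = 30*(4*(2*y)**2) = 30*(4*(4*y**2)) = 30*(16*y**2) = 480*y**2)
M = -3256
K = 1/78949 (K = 1/(480*(-14)**2 - 15131) = 1/(480*196 - 15131) = 1/(94080 - 15131) = 1/78949 ≈ 1.2666e-5)
K + M = 1/78949 - 3256 = -257057943/78949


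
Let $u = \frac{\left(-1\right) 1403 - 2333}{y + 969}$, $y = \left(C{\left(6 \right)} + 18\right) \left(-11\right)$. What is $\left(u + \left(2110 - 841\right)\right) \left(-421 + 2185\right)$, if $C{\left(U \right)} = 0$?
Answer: $\frac{573101844}{257} \approx 2.23 \cdot 10^{6}$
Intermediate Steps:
$y = -198$ ($y = \left(0 + 18\right) \left(-11\right) = 18 \left(-11\right) = -198$)
$u = - \frac{3736}{771}$ ($u = \frac{\left(-1\right) 1403 - 2333}{-198 + 969} = \frac{-1403 - 2333}{771} = \left(-3736\right) \frac{1}{771} = - \frac{3736}{771} \approx -4.8457$)
$\left(u + \left(2110 - 841\right)\right) \left(-421 + 2185\right) = \left(- \frac{3736}{771} + \left(2110 - 841\right)\right) \left(-421 + 2185\right) = \left(- \frac{3736}{771} + \left(2110 - 841\right)\right) 1764 = \left(- \frac{3736}{771} + 1269\right) 1764 = \frac{974663}{771} \cdot 1764 = \frac{573101844}{257}$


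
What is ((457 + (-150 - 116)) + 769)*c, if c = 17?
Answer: 16320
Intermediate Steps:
((457 + (-150 - 116)) + 769)*c = ((457 + (-150 - 116)) + 769)*17 = ((457 - 266) + 769)*17 = (191 + 769)*17 = 960*17 = 16320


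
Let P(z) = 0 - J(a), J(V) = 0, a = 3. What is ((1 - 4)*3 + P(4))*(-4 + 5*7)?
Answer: -279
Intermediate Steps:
P(z) = 0 (P(z) = 0 - 1*0 = 0 + 0 = 0)
((1 - 4)*3 + P(4))*(-4 + 5*7) = ((1 - 4)*3 + 0)*(-4 + 5*7) = (-3*3 + 0)*(-4 + 35) = (-9 + 0)*31 = -9*31 = -279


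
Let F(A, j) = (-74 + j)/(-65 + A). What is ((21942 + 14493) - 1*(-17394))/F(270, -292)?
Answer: -3678315/122 ≈ -30150.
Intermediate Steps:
F(A, j) = (-74 + j)/(-65 + A)
((21942 + 14493) - 1*(-17394))/F(270, -292) = ((21942 + 14493) - 1*(-17394))/(((-74 - 292)/(-65 + 270))) = (36435 + 17394)/((-366/205)) = 53829/(((1/205)*(-366))) = 53829/(-366/205) = 53829*(-205/366) = -3678315/122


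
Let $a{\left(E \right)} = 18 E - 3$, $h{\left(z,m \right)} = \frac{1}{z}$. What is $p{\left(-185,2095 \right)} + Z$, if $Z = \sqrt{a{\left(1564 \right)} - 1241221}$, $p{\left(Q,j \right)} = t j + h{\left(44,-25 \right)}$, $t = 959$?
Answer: $\frac{88400621}{44} + 4 i \sqrt{75817} \approx 2.0091 \cdot 10^{6} + 1101.4 i$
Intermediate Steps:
$p{\left(Q,j \right)} = \frac{1}{44} + 959 j$ ($p{\left(Q,j \right)} = 959 j + \frac{1}{44} = \frac{1}{44} + 959 j$)
$a{\left(E \right)} = -3 + 18 E$
$Z = 4 i \sqrt{75817}$ ($Z = \sqrt{\left(-3 + 18 \cdot 1564\right) - 1241221} = \sqrt{\left(-3 + 28152\right) - 1241221} = \sqrt{28149 - 1241221} = \sqrt{-1213072} = 4 i \sqrt{75817} \approx 1101.4 i$)
$p{\left(-185,2095 \right)} + Z = \left(\frac{1}{44} + 959 \cdot 2095\right) + 4 i \sqrt{75817} = \left(\frac{1}{44} + 2009105\right) + 4 i \sqrt{75817} = \frac{88400621}{44} + 4 i \sqrt{75817}$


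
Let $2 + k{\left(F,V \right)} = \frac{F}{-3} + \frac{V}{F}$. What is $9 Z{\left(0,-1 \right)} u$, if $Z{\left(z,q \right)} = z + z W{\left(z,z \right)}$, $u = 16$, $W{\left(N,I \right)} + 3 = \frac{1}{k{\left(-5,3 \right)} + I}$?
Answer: $0$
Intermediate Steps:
$k{\left(F,V \right)} = -2 - \frac{F}{3} + \frac{V}{F}$ ($k{\left(F,V \right)} = -2 + \left(\frac{F}{-3} + \frac{V}{F}\right) = -2 + \left(F \left(- \frac{1}{3}\right) + \frac{V}{F}\right) = -2 - \left(\frac{F}{3} - \frac{V}{F}\right) = -2 - \frac{F}{3} + \frac{V}{F}$)
$W{\left(N,I \right)} = -3 + \frac{1}{- \frac{14}{15} + I}$ ($W{\left(N,I \right)} = -3 + \frac{1}{\left(-2 - - \frac{5}{3} + \frac{3}{-5}\right) + I} = -3 + \frac{1}{\left(-2 + \frac{5}{3} + 3 \left(- \frac{1}{5}\right)\right) + I} = -3 + \frac{1}{\left(-2 + \frac{5}{3} - \frac{3}{5}\right) + I} = -3 + \frac{1}{- \frac{14}{15} + I}$)
$Z{\left(z,q \right)} = z + \frac{3 z \left(19 - 15 z\right)}{-14 + 15 z}$ ($Z{\left(z,q \right)} = z + z \frac{3 \left(19 - 15 z\right)}{-14 + 15 z} = z + \frac{3 z \left(19 - 15 z\right)}{-14 + 15 z}$)
$9 Z{\left(0,-1 \right)} u = 9 \frac{0 \left(43 - 0\right)}{-14 + 15 \cdot 0} \cdot 16 = 9 \frac{0 \left(43 + 0\right)}{-14 + 0} \cdot 16 = 9 \cdot 0 \frac{1}{-14} \cdot 43 \cdot 16 = 9 \cdot 0 \left(- \frac{1}{14}\right) 43 \cdot 16 = 9 \cdot 0 \cdot 16 = 0 \cdot 16 = 0$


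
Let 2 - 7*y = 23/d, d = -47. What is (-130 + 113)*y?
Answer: -1989/329 ≈ -6.0456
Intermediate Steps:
y = 117/329 (y = 2/7 - 23/(7*(-47)) = 2/7 - 23*(-1)/(7*47) = 2/7 - ⅐*(-23/47) = 2/7 + 23/329 = 117/329 ≈ 0.35562)
(-130 + 113)*y = (-130 + 113)*(117/329) = -17*117/329 = -1989/329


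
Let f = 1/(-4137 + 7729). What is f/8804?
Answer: 1/31623968 ≈ 3.1622e-8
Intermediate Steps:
f = 1/3592 ≈ 0.00027840
f/8804 = (1/3592)/8804 = (1/3592)*(1/8804) = 1/31623968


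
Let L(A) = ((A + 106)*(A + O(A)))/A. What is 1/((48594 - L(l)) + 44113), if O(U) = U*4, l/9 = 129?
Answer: 1/86372 ≈ 1.1578e-5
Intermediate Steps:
l = 1161 (l = 9*129 = 1161)
O(U) = 4*U
L(A) = 530 + 5*A (L(A) = ((A + 106)*(A + 4*A))/A = ((106 + A)*(5*A))/A = (5*A*(106 + A))/A = 530 + 5*A)
1/((48594 - L(l)) + 44113) = 1/((48594 - (530 + 5*1161)) + 44113) = 1/((48594 - (530 + 5805)) + 44113) = 1/((48594 - 1*6335) + 44113) = 1/((48594 - 6335) + 44113) = 1/(42259 + 44113) = 1/86372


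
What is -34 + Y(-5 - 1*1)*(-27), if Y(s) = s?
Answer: 128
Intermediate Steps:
-34 + Y(-5 - 1*1)*(-27) = -34 + (-5 - 1*1)*(-27) = -34 + (-5 - 1)*(-27) = -34 - 6*(-27) = -34 + 162 = 128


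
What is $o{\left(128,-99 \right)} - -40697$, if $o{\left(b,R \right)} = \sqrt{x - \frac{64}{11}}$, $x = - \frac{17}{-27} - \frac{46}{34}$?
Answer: $40697 + \frac{2 i \sqrt{4632177}}{1683} \approx 40697.0 + 2.5576 i$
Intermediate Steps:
$x = - \frac{332}{459}$ ($x = \left(-17\right) \left(- \frac{1}{27}\right) - \frac{23}{17} = \frac{17}{27} - \frac{23}{17} = - \frac{332}{459} \approx -0.72331$)
$o{\left(b,R \right)} = \frac{2 i \sqrt{4632177}}{1683}$ ($o{\left(b,R \right)} = \sqrt{- \frac{332}{459} - \frac{64}{11}} = \sqrt{- \frac{33028}{5049}} = \frac{2 i \sqrt{4632177}}{1683}$)
$o{\left(128,-99 \right)} - -40697 = \frac{2 i \sqrt{4632177}}{1683} - -40697 = \frac{2 i \sqrt{4632177}}{1683} + 40697 = 40697 + \frac{2 i \sqrt{4632177}}{1683}$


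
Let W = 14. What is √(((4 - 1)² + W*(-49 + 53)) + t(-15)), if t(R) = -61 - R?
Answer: √19 ≈ 4.3589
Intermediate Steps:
√(((4 - 1)² + W*(-49 + 53)) + t(-15)) = √(((4 - 1)² + 14*(-49 + 53)) + (-61 - 1*(-15))) = √((3² + 14*4) + (-61 + 15)) = √((9 + 56) - 46) = √(65 - 46) = √19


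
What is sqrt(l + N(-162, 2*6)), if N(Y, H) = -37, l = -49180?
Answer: I*sqrt(49217) ≈ 221.85*I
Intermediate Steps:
sqrt(l + N(-162, 2*6)) = sqrt(-49180 - 37) = sqrt(-49217) = I*sqrt(49217)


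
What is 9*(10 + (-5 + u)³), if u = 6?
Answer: 99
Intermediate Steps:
9*(10 + (-5 + u)³) = 9*(10 + (-5 + 6)³) = 9*(10 + 1³) = 9*(10 + 1) = 9*11 = 99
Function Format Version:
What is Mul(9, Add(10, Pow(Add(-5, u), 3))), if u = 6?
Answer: 99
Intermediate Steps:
Mul(9, Add(10, Pow(Add(-5, u), 3))) = Mul(9, Add(10, Pow(Add(-5, 6), 3))) = Mul(9, Add(10, Pow(1, 3))) = Mul(9, Add(10, 1)) = Mul(9, 11) = 99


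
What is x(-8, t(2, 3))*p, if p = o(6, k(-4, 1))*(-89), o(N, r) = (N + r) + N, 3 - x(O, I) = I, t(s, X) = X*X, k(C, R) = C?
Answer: 4272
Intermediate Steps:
t(s, X) = X²
x(O, I) = 3 - I
o(N, r) = r + 2*N
p = -712 (p = (-4 + 2*6)*(-89) = (-4 + 12)*(-89) = 8*(-89) = -712)
x(-8, t(2, 3))*p = (3 - 1*3²)*(-712) = (3 - 1*9)*(-712) = (3 - 9)*(-712) = -6*(-712) = 4272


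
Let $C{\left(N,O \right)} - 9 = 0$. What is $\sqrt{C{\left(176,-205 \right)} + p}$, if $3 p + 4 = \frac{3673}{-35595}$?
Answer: $\frac{2 \sqrt{2417529345}}{35595} \approx 2.7627$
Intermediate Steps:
$C{\left(N,O \right)} = 9$ ($C{\left(N,O \right)} = 9 + 0 = 9$)
$p = - \frac{146053}{106785}$ ($p = - \frac{4}{3} + \frac{3673 \frac{1}{-35595}}{3} = - \frac{4}{3} + \frac{3673 \left(- \frac{1}{35595}\right)}{3} = - \frac{4}{3} + \frac{1}{3} \left(- \frac{3673}{35595}\right) = - \frac{4}{3} - \frac{3673}{106785} = - \frac{146053}{106785} \approx -1.3677$)
$\sqrt{C{\left(176,-205 \right)} + p} = \sqrt{9 - \frac{146053}{106785}} = \sqrt{\frac{815012}{106785}} = \frac{2 \sqrt{2417529345}}{35595}$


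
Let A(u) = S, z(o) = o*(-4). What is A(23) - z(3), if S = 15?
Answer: 27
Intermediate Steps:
z(o) = -4*o
A(u) = 15
A(23) - z(3) = 15 - (-4)*3 = 15 - 1*(-12) = 15 + 12 = 27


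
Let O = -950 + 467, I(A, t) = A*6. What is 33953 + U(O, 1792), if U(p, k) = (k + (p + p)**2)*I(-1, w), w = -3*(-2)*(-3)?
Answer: -5575735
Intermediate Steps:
w = -18 (w = 6*(-3) = -18)
I(A, t) = 6*A
O = -483
U(p, k) = -24*p**2 - 6*k (U(p, k) = (k + (p + p)**2)*(6*(-1)) = (k + (2*p)**2)*(-6) = (k + 4*p**2)*(-6) = -24*p**2 - 6*k)
33953 + U(O, 1792) = 33953 + (-24*(-483)**2 - 6*1792) = 33953 + (-24*233289 - 10752) = 33953 + (-5598936 - 10752) = 33953 - 5609688 = -5575735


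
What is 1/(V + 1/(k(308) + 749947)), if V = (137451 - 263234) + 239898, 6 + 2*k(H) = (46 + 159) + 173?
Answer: 750133/85601427296 ≈ 8.7631e-6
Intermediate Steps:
k(H) = 186 (k(H) = -3 + ((46 + 159) + 173)/2 = -3 + (205 + 173)/2 = -3 + (½)*378 = -3 + 189 = 186)
V = 114115 (V = -125783 + 239898 = 114115)
1/(V + 1/(k(308) + 749947)) = 1/(114115 + 1/(186 + 749947)) = 1/(114115 + 1/750133) = 1/(85601427296/750133) = 750133/85601427296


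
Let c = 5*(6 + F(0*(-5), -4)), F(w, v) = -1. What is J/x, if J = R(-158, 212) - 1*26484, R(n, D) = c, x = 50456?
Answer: -26459/50456 ≈ -0.52440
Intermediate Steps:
c = 25 (c = 5*(6 - 1) = 5*5 = 25)
R(n, D) = 25
J = -26459 (J = 25 - 1*26484 = 25 - 26484 = -26459)
J/x = -26459/50456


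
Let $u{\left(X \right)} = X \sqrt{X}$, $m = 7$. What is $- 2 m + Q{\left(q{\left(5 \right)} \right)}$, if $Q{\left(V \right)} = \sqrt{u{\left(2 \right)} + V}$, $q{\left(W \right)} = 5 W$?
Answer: $-14 + \sqrt{25 + 2 \sqrt{2}} \approx -8.7247$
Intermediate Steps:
$u{\left(X \right)} = X^{\frac{3}{2}}$
$Q{\left(V \right)} = \sqrt{V + 2 \sqrt{2}}$ ($Q{\left(V \right)} = \sqrt{2^{\frac{3}{2}} + V} = \sqrt{2 \sqrt{2} + V} = \sqrt{V + 2 \sqrt{2}}$)
$- 2 m + Q{\left(q{\left(5 \right)} \right)} = \left(-2\right) 7 + \sqrt{5 \cdot 5 + 2 \sqrt{2}} = -14 + \sqrt{25 + 2 \sqrt{2}}$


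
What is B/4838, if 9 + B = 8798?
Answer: 8789/4838 ≈ 1.8167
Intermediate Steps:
B = 8789 (B = -9 + 8798 = 8789)
B/4838 = 8789/4838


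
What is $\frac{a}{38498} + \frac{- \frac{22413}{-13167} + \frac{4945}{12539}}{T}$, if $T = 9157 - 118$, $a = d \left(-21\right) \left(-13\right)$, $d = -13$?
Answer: $- \frac{1761005756363729}{19150805159802162} \approx -0.091955$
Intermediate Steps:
$a = -3549$ ($a = \left(-13\right) \left(-21\right) \left(-13\right) = 273 \left(-13\right) = -3549$)
$T = 9039$
$\frac{a}{38498} + \frac{- \frac{22413}{-13167} + \frac{4945}{12539}}{T} = - \frac{3549}{38498} + \frac{- \frac{22413}{-13167} + \frac{4945}{12539}}{9039} = \left(-3549\right) \frac{1}{38498} + \left(\left(-22413\right) \left(- \frac{1}{13167}\right) + 4945 \cdot \frac{1}{12539}\right) \frac{1}{9039} = - \frac{3549}{38498} + \left(\frac{7471}{4389} + \frac{4945}{12539}\right) \frac{1}{9039} = - \frac{3549}{38498} + \frac{115382474}{55033671} \cdot \frac{1}{9039} = - \frac{3549}{38498} + \frac{115382474}{497449352169} = - \frac{1761005756363729}{19150805159802162}$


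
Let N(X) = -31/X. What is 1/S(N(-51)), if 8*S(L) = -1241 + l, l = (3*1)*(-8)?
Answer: -8/1265 ≈ -0.0063241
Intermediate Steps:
l = -24 (l = 3*(-8) = -24)
S(L) = -1265/8 (S(L) = (-1241 - 24)/8 = (⅛)*(-1265) = -1265/8)
1/S(N(-51)) = 1/(-1265/8) = -8/1265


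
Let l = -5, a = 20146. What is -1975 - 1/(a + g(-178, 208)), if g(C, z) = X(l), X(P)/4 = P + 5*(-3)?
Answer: -39630351/20066 ≈ -1975.0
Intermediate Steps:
X(P) = -60 + 4*P (X(P) = 4*(P + 5*(-3)) = 4*(P - 15) = 4*(-15 + P) = -60 + 4*P)
g(C, z) = -80 (g(C, z) = -60 + 4*(-5) = -60 - 20 = -80)
-1975 - 1/(a + g(-178, 208)) = -1975 - 1/(20146 - 80) = -1975 - 1/20066 = -39630351/20066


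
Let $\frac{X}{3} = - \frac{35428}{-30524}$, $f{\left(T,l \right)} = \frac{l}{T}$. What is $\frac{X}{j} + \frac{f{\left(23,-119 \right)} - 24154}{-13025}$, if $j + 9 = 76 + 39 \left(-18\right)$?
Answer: $\frac{536919633092}{290329216775} \approx 1.8493$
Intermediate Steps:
$j = -635$ ($j = -9 + \left(76 + 39 \left(-18\right)\right) = -9 + \left(76 - 702\right) = -9 - 626 = -635$)
$X = \frac{26571}{7631}$ ($X = 3 \left(- \frac{35428}{-30524}\right) = 3 \left(\left(-35428\right) \left(- \frac{1}{30524}\right)\right) = 3 \cdot \frac{8857}{7631} = \frac{26571}{7631} \approx 3.482$)
$\frac{X}{j} + \frac{f{\left(23,-119 \right)} - 24154}{-13025} = \frac{26571}{7631 \left(-635\right)} + \frac{- \frac{119}{23} - 24154}{-13025} = \frac{26571}{7631} \left(- \frac{1}{635}\right) + \left(\left(-119\right) \frac{1}{23} - 24154\right) \left(- \frac{1}{13025}\right) = - \frac{26571}{4845685} + \left(- \frac{119}{23} - 24154\right) \left(- \frac{1}{13025}\right) = - \frac{26571}{4845685} - - \frac{555661}{299575} = - \frac{26571}{4845685} + \frac{555661}{299575} = \frac{536919633092}{290329216775}$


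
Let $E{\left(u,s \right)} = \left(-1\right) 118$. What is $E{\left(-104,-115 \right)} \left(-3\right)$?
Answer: $354$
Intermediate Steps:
$E{\left(u,s \right)} = -118$
$E{\left(-104,-115 \right)} \left(-3\right) = \left(-118\right) \left(-3\right) = 354$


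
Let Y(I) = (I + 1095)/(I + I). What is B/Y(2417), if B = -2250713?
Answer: -5439973321/1756 ≈ -3.0979e+6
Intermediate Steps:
Y(I) = (1095 + I)/(2*I) (Y(I) = (1095 + I)/((2*I)) = (1095 + I)*(1/(2*I)) = (1095 + I)/(2*I))
B/Y(2417) = -2250713*4834/(1095 + 2417) = -2250713/((½)*(1/2417)*3512) = -2250713/1756/2417 = -2250713*2417/1756 = -5439973321/1756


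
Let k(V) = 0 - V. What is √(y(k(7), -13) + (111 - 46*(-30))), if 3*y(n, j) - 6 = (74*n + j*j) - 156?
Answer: √11922/3 ≈ 36.396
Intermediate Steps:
k(V) = -V
y(n, j) = -50 + j²/3 + 74*n/3 (y(n, j) = 2 + ((74*n + j*j) - 156)/3 = 2 + ((74*n + j²) - 156)/3 = 2 + ((j² + 74*n) - 156)/3 = 2 + (-156 + j² + 74*n)/3 = 2 + (-52 + j²/3 + 74*n/3) = -50 + j²/3 + 74*n/3)
√(y(k(7), -13) + (111 - 46*(-30))) = √((-50 + (⅓)*(-13)² + 74*(-1*7)/3) + (111 - 46*(-30))) = √((-50 + (⅓)*169 + (74/3)*(-7)) + (111 + 1380)) = √((-50 + 169/3 - 518/3) + 1491) = √(-499/3 + 1491) = √(3974/3) = √11922/3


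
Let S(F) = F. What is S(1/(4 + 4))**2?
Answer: 1/64 ≈ 0.015625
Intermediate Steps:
S(1/(4 + 4))**2 = (1/(4 + 4))**2 = (1/8)**2 = 1/64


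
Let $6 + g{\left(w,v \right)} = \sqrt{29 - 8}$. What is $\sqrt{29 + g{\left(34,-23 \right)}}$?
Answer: $\sqrt{23 + \sqrt{21}} \approx 5.2519$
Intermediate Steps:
$g{\left(w,v \right)} = -6 + \sqrt{21}$ ($g{\left(w,v \right)} = -6 + \sqrt{29 - 8} = -6 + \sqrt{21}$)
$\sqrt{29 + g{\left(34,-23 \right)}} = \sqrt{29 - \left(6 - \sqrt{21}\right)} = \sqrt{23 + \sqrt{21}}$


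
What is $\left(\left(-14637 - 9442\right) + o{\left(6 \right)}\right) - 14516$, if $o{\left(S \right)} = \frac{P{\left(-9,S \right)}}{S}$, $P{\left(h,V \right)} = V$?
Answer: $-38594$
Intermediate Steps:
$o{\left(S \right)} = 1$ ($o{\left(S \right)} = \frac{S}{S} = 1$)
$\left(\left(-14637 - 9442\right) + o{\left(6 \right)}\right) - 14516 = \left(\left(-14637 - 9442\right) + 1\right) - 14516 = \left(-24079 + 1\right) - 14516 = -24078 - 14516 = -38594$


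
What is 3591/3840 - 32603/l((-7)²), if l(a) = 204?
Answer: -10371913/65280 ≈ -158.88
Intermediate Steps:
3591/3840 - 32603/l((-7)²) = 3591/3840 - 32603/204 = 3591*(1/3840) - 32603*1/204 = 1197/1280 - 32603/204 = -10371913/65280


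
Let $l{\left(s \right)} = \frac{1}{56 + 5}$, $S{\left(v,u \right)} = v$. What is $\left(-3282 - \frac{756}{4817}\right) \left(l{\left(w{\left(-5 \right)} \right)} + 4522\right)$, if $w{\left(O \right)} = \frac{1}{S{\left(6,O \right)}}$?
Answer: $- \frac{4361119206450}{293837} \approx -1.4842 \cdot 10^{7}$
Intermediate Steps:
$w{\left(O \right)} = \frac{1}{6}$
$l{\left(s \right)} = \frac{1}{61}$
$\left(-3282 - \frac{756}{4817}\right) \left(l{\left(w{\left(-5 \right)} \right)} + 4522\right) = \left(-3282 - \frac{756}{4817}\right) \left(\frac{1}{61} + 4522\right) = \left(-3282 - \frac{756}{4817}\right) \frac{275843}{61} = \left(- \frac{15810150}{4817}\right) \frac{275843}{61} = - \frac{4361119206450}{293837}$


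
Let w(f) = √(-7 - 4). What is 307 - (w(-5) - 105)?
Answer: 412 - I*√11 ≈ 412.0 - 3.3166*I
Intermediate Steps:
w(f) = I*√11 (w(f) = √(-11) = I*√11)
307 - (w(-5) - 105) = 307 - (I*√11 - 105) = 307 - (-105 + I*√11) = 307 + (105 - I*√11) = 412 - I*√11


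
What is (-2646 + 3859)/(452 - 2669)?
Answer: -1213/2217 ≈ -0.54714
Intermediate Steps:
(-2646 + 3859)/(452 - 2669) = 1213/(-2217) = 1213*(-1/2217) = -1213/2217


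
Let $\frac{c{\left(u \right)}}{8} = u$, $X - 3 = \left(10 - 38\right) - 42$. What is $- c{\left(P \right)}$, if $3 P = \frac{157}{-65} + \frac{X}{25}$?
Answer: $\frac{4416}{325} \approx 13.588$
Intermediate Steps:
$X = -67$ ($X = 3 + \left(\left(10 - 38\right) - 42\right) = 3 - 70 = -67$)
$P = - \frac{552}{325}$ ($P = \frac{\frac{157}{-65} - \frac{67}{25}}{3} = \frac{157 \left(- \frac{1}{65}\right) - \frac{67}{25}}{3} = \frac{- \frac{157}{65} - \frac{67}{25}}{3} = \frac{1}{3} \left(- \frac{1656}{325}\right) = - \frac{552}{325} \approx -1.6985$)
$c{\left(u \right)} = 8 u$
$- c{\left(P \right)} = - \frac{8 \left(-552\right)}{325} = \left(-1\right) \left(- \frac{4416}{325}\right) = \frac{4416}{325}$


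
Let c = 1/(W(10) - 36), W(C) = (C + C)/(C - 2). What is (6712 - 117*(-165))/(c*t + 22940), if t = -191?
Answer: 1743139/1537362 ≈ 1.1339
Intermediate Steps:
W(C) = 2*C/(-2 + C) (W(C) = (2*C)/(-2 + C) = 2*C/(-2 + C))
c = -2/67 (c = 1/(2*10/(-2 + 10) - 36) = 1/(2*10/8 - 36) = 1/(2*10*(1/8) - 36) = 1/(5/2 - 36) = 1/(-67/2) = -2/67 ≈ -0.029851)
(6712 - 117*(-165))/(c*t + 22940) = (6712 - 117*(-165))/(-2/67*(-191) + 22940) = (6712 + 19305)/(382/67 + 22940) = 26017/(1537362/67) = 26017*(67/1537362) = 1743139/1537362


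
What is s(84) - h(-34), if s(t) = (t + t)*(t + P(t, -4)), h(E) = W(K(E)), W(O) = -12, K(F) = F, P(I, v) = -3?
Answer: 13620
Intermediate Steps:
h(E) = -12
s(t) = 2*t*(-3 + t) (s(t) = (t + t)*(t - 3) = (2*t)*(-3 + t) = 2*t*(-3 + t))
s(84) - h(-34) = 2*84*(-3 + 84) - 1*(-12) = 2*84*81 + 12 = 13608 + 12 = 13620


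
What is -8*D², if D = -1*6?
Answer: -288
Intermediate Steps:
D = -6
-8*D² = -8*(-6)² = -8*36 = -288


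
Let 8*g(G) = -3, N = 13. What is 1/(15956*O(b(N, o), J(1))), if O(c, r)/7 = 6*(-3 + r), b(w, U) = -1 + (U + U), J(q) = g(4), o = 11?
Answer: -1/2261763 ≈ -4.4213e-7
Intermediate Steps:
g(G) = -3/8 (g(G) = (⅛)*(-3) = -3/8)
J(q) = -3/8
b(w, U) = -1 + 2*U
O(c, r) = -126 + 42*r (O(c, r) = 7*(6*(-3 + r)) = 7*(-18 + 6*r) = -126 + 42*r)
1/(15956*O(b(N, o), J(1))) = 1/(15956*(-126 + 42*(-3/8))) = 1/(15956*(-126 - 63/4)) = 1/(15956*(-567/4)) = (1/15956)*(-4/567) = -1/2261763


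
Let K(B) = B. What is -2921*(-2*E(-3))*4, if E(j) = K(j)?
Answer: -70104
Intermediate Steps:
E(j) = j
-2921*(-2*E(-3))*4 = -2921*(-2*(-3))*4 = -17526*4 = -2921*24 = -70104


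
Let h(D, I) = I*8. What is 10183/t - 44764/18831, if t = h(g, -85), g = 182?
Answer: -13070329/753240 ≈ -17.352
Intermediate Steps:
h(D, I) = 8*I
t = -680 (t = 8*(-85) = -680)
10183/t - 44764/18831 = 10183/(-680) - 44764/18831 = 10183*(-1/680) - 44764*1/18831 = -599/40 - 44764/18831 = -13070329/753240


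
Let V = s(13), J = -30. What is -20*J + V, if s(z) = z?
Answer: 613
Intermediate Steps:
V = 13
-20*J + V = -20*(-30) + 13 = 600 + 13 = 613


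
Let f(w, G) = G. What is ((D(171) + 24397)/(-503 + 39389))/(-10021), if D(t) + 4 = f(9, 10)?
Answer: -24403/389676606 ≈ -6.2624e-5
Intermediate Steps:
D(t) = 6 (D(t) = -4 + 10 = 6)
((D(171) + 24397)/(-503 + 39389))/(-10021) = ((6 + 24397)/(-503 + 39389))/(-10021) = (24403/38886)*(-1/10021) = -24403/389676606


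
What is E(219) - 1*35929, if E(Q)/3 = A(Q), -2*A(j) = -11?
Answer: -71825/2 ≈ -35913.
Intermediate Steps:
A(j) = 11/2 (A(j) = -½*(-11) = 11/2)
E(Q) = 33/2 (E(Q) = 3*(11/2) = 33/2)
E(219) - 1*35929 = 33/2 - 1*35929 = 33/2 - 35929 = -71825/2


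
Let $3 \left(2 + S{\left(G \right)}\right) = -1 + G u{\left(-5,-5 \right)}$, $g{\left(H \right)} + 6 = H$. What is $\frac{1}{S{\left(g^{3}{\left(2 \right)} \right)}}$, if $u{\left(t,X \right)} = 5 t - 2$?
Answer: $\frac{3}{1721} \approx 0.0017432$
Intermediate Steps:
$g{\left(H \right)} = -6 + H$
$u{\left(t,X \right)} = -2 + 5 t$
$S{\left(G \right)} = - \frac{7}{3} - 9 G$ ($S{\left(G \right)} = -2 + \frac{-1 + G \left(-2 + 5 \left(-5\right)\right)}{3} = -2 + \frac{-1 + G \left(-2 - 25\right)}{3} = -2 + \frac{-1 + G \left(-27\right)}{3} = -2 + \frac{-1 - 27 G}{3} = -2 - \left(\frac{1}{3} + 9 G\right) = - \frac{7}{3} - 9 G$)
$\frac{1}{S{\left(g^{3}{\left(2 \right)} \right)}} = \frac{1}{- \frac{7}{3} - 9 \left(-6 + 2\right)^{3}} = \frac{1}{- \frac{7}{3} - 9 \left(-4\right)^{3}} = \frac{1}{- \frac{7}{3} - -576} = \frac{1}{- \frac{7}{3} + 576} = \frac{1}{\frac{1721}{3}} = \frac{3}{1721}$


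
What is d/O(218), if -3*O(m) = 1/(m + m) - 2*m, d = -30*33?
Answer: -86328/12673 ≈ -6.8120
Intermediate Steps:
d = -990
O(m) = -1/(6*m) + 2*m/3 (O(m) = -(1/(m + m) - 2*m)/3 = -(1/(2*m) - 2*m)/3 = -1/(6*m) + 2*m/3)
d/O(218) = -990*1308/(-1 + 4*218**2) = -990*1308/(-1 + 4*47524) = -990*1308/(-1 + 190096) = -990/((1/6)*(1/218)*190095) = -990/63365/436 = -990*436/63365 = -86328/12673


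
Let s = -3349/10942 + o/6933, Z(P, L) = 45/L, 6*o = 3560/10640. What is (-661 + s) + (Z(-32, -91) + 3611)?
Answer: 2320963422575809/786980831364 ≈ 2949.2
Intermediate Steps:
o = 89/1596 (o = (3560/10640)/6 = (3560*(1/10640))/6 = (⅙)*(89/266) = 89/1596 ≈ 0.055764)
s = -18527969447/60536987028 (s = -3349/10942 + (89/1596)/6933 = -3349*1/10942 + (89/1596)*(1/6933) = -3349/10942 + 89/11065068 = -18527969447/60536987028 ≈ -0.30606)
(-661 + s) + (Z(-32, -91) + 3611) = (-661 - 18527969447/60536987028) + (45/(-91) + 3611) = -40033476394955/60536987028 + (45*(-1/91) + 3611) = -40033476394955/60536987028 + (-45/91 + 3611) = -40033476394955/60536987028 + 328556/91 = 2320963422575809/786980831364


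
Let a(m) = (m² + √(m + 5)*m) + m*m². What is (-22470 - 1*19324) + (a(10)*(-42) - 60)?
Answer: -88054 - 420*√15 ≈ -89681.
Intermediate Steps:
a(m) = m² + m³ + m*√(5 + m) (a(m) = (m² + √(5 + m)*m) + m³ = (m² + m*√(5 + m)) + m³ = m² + m³ + m*√(5 + m))
(-22470 - 1*19324) + (a(10)*(-42) - 60) = (-22470 - 1*19324) + ((10*(10 + 10² + √(5 + 10)))*(-42) - 60) = (-22470 - 19324) + ((10*(10 + 100 + √15))*(-42) - 60) = -41794 + ((10*(110 + √15))*(-42) - 60) = -41794 + ((1100 + 10*√15)*(-42) - 60) = -41794 + ((-46200 - 420*√15) - 60) = -41794 + (-46260 - 420*√15) = -88054 - 420*√15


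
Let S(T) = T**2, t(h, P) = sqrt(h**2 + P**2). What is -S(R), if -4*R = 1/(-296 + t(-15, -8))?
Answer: -1/1245456 ≈ -8.0292e-7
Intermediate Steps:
t(h, P) = sqrt(P**2 + h**2)
R = 1/1116 (R = -1/(4*(-296 + sqrt((-8)**2 + (-15)**2))) = -1/(4*(-296 + sqrt(64 + 225))) = -1/(4*(-296 + sqrt(289))) = -1/(4*(-296 + 17)) = -1/4/(-279) = -1/4*(-1/279) = 1/1116 ≈ 0.00089606)
-S(R) = -(1/1116)**2 = -1*1/1245456 = -1/1245456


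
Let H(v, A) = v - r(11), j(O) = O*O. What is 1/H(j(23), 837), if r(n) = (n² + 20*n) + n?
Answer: 1/177 ≈ 0.0056497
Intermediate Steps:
r(n) = n² + 21*n
j(O) = O²
H(v, A) = -352 + v (H(v, A) = v - 11*(21 + 11) = v - 11*32 = v - 1*352 = v - 352 = -352 + v)
1/H(j(23), 837) = 1/(-352 + 23²) = 1/(-352 + 529) = 1/177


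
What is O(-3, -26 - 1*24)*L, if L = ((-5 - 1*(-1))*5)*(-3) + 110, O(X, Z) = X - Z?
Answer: 7990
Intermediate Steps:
L = 170 (L = ((-5 + 1)*5)*(-3) + 110 = -4*5*(-3) + 110 = -20*(-3) + 110 = 60 + 110 = 170)
O(-3, -26 - 1*24)*L = (-3 - (-26 - 1*24))*170 = (-3 - (-26 - 24))*170 = (-3 - 1*(-50))*170 = (-3 + 50)*170 = 47*170 = 7990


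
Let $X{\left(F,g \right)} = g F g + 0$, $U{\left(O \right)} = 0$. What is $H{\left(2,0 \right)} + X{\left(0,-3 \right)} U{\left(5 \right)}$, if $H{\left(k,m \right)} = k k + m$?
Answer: $4$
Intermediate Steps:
$H{\left(k,m \right)} = m + k^{2}$ ($H{\left(k,m \right)} = k^{2} + m = m + k^{2}$)
$X{\left(F,g \right)} = F g^{2}$ ($X{\left(F,g \right)} = F g g + 0 = F g^{2} + 0 = F g^{2}$)
$H{\left(2,0 \right)} + X{\left(0,-3 \right)} U{\left(5 \right)} = \left(0 + 2^{2}\right) + 0 \left(-3\right)^{2} \cdot 0 = \left(0 + 4\right) + 0 \cdot 9 \cdot 0 = 4 + 0 \cdot 0 = 4 + 0 = 4$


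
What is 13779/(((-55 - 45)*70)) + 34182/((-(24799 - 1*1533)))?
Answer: -279928107/81431000 ≈ -3.4376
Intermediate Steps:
13779/(((-55 - 45)*70)) + 34182/((-(24799 - 1*1533))) = 13779/((-100*70)) + 34182/((-(24799 - 1533))) = 13779/(-7000) + 34182/((-1*23266)) = 13779*(-1/7000) + 34182/(-23266) = -13779/7000 + 34182*(-1/23266) = -13779/7000 - 17091/11633 = -279928107/81431000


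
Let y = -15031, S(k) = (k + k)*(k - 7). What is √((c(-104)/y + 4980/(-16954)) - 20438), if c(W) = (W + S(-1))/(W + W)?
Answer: 3*I*√508642750997945405426/473266066 ≈ 142.96*I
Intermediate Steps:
S(k) = 2*k*(-7 + k) (S(k) = (2*k)*(-7 + k) = 2*k*(-7 + k))
c(W) = (16 + W)/(2*W) (c(W) = (W + 2*(-1)*(-7 - 1))/(W + W) = (W + 2*(-1)*(-8))/((2*W)) = (W + 16)*(1/(2*W)) = (16 + W)*(1/(2*W)) = (16 + W)/(2*W))
√((c(-104)/y + 4980/(-16954)) - 20438) = √((((½)*(16 - 104)/(-104))/(-15031) + 4980/(-16954)) - 20438) = √((((½)*(-1/104)*(-88))*(-1/15031) + 4980*(-1/16954)) - 20438) = √(((11/26)*(-1/15031) - 2490/8477) - 20438) = √((-11/390806 - 2490/8477) - 20438) = √(-973200187/3312862462 - 20438) = √(-67709256198543/3312862462) = 3*I*√508642750997945405426/473266066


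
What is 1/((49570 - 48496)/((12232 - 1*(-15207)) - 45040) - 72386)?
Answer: -5867/424689020 ≈ -1.3815e-5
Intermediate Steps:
1/((49570 - 48496)/((12232 - 1*(-15207)) - 45040) - 72386) = 1/(1074/((12232 + 15207) - 45040) - 72386) = 1/(1074/(27439 - 45040) - 72386) = 1/(1074/(-17601) - 72386) = 1/(1074*(-1/17601) - 72386) = 1/(-358/5867 - 72386) = 1/(-424689020/5867) = -5867/424689020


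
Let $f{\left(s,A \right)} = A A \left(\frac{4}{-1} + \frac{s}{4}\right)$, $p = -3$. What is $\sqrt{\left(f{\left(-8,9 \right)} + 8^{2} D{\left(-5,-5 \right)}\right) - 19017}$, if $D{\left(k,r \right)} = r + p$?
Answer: $i \sqrt{20015} \approx 141.47 i$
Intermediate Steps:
$f{\left(s,A \right)} = A^{2} \left(-4 + \frac{s}{4}\right)$ ($f{\left(s,A \right)} = A^{2} \left(4 \left(-1\right) + s \frac{1}{4}\right) = A^{2} \left(-4 + \frac{s}{4}\right)$)
$D{\left(k,r \right)} = -3 + r$ ($D{\left(k,r \right)} = r - 3 = -3 + r$)
$\sqrt{\left(f{\left(-8,9 \right)} + 8^{2} D{\left(-5,-5 \right)}\right) - 19017} = \sqrt{\left(\frac{9^{2} \left(-16 - 8\right)}{4} + 8^{2} \left(-3 - 5\right)\right) - 19017} = \sqrt{\left(\frac{1}{4} \cdot 81 \left(-24\right) + 64 \left(-8\right)\right) - 19017} = \sqrt{\left(-486 - 512\right) - 19017} = \sqrt{-998 - 19017} = \sqrt{-20015} = i \sqrt{20015}$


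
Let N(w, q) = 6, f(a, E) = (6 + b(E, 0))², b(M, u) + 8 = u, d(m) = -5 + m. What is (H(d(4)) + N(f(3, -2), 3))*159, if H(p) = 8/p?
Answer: -318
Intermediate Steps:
b(M, u) = -8 + u
f(a, E) = 4 (f(a, E) = (6 + (-8 + 0))² = (6 - 8)² = (-2)² = 4)
(H(d(4)) + N(f(3, -2), 3))*159 = (8/(-5 + 4) + 6)*159 = (8/(-1) + 6)*159 = (8*(-1) + 6)*159 = (-8 + 6)*159 = -2*159 = -318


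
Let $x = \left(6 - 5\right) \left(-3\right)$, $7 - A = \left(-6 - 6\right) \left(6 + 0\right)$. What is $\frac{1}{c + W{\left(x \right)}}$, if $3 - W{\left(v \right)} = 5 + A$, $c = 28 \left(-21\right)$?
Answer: $- \frac{1}{669} \approx -0.0014948$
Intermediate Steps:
$A = 79$ ($A = 7 - \left(-6 - 6\right) \left(6 + 0\right) = 7 - \left(-12\right) 6 = 7 - -72 = 7 + 72 = 79$)
$c = -588$
$x = -3$ ($x = 1 \left(-3\right) = -3$)
$W{\left(v \right)} = -81$ ($W{\left(v \right)} = 3 - \left(5 + 79\right) = 3 - 84 = -81$)
$\frac{1}{c + W{\left(x \right)}} = \frac{1}{-588 - 81} = \frac{1}{-669} = - \frac{1}{669}$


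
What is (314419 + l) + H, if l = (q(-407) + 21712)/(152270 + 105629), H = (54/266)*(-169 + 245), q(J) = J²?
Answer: 567647584386/1805293 ≈ 3.1444e+5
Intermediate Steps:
H = 108/7 (H = (54*(1/266))*76 = (27/133)*76 = 108/7 ≈ 15.429)
l = 187361/257899 (l = ((-407)² + 21712)/(152270 + 105629) = (165649 + 21712)/257899 = 187361*(1/257899) = 187361/257899 ≈ 0.72649)
(314419 + l) + H = (314419 + 187361/257899) + 108/7 = 81088533042/257899 + 108/7 = 567647584386/1805293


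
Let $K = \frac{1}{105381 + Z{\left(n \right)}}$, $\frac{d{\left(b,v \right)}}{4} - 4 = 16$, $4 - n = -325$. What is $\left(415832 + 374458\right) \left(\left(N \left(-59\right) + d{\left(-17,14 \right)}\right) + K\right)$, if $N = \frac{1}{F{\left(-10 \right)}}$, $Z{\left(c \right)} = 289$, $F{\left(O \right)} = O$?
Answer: $\frac{717350500566}{10567} \approx 6.7886 \cdot 10^{7}$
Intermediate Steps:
$n = 329$ ($n = 4 - -325 = 4 + 325 = 329$)
$d{\left(b,v \right)} = 80$ ($d{\left(b,v \right)} = 16 + 4 \cdot 16 = 16 + 64 = 80$)
$N = - \frac{1}{10}$ ($N = \frac{1}{-10} = - \frac{1}{10} \approx -0.1$)
$K = \frac{1}{105670}$ ($K = \frac{1}{105381 + 289} = \frac{1}{105670} \approx 9.4634 \cdot 10^{-6}$)
$\left(415832 + 374458\right) \left(\left(N \left(-59\right) + d{\left(-17,14 \right)}\right) + K\right) = \left(415832 + 374458\right) \left(\left(\left(- \frac{1}{10}\right) \left(-59\right) + 80\right) + \frac{1}{105670}\right) = 790290 \left(\left(\frac{59}{10} + 80\right) + \frac{1}{105670}\right) = 790290 \left(\frac{859}{10} + \frac{1}{105670}\right) = 790290 \cdot \frac{4538527}{52835} = \frac{717350500566}{10567}$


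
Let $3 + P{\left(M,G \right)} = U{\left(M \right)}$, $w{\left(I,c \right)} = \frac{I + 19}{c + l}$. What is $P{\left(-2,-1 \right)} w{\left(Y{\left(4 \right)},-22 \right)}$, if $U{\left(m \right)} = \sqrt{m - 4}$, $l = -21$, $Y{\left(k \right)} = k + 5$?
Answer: $\frac{84}{43} - \frac{28 i \sqrt{6}}{43} \approx 1.9535 - 1.595 i$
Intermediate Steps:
$Y{\left(k \right)} = 5 + k$
$U{\left(m \right)} = \sqrt{-4 + m}$
$w{\left(I,c \right)} = \frac{19 + I}{-21 + c}$ ($w{\left(I,c \right)} = \frac{I + 19}{c - 21} = \frac{19 + I}{-21 + c}$)
$P{\left(M,G \right)} = -3 + \sqrt{-4 + M}$
$P{\left(-2,-1 \right)} w{\left(Y{\left(4 \right)},-22 \right)} = \left(-3 + \sqrt{-4 - 2}\right) \frac{19 + \left(5 + 4\right)}{-21 - 22} = \left(-3 + \sqrt{-6}\right) \frac{19 + 9}{-43} = \left(-3 + i \sqrt{6}\right) \left(\left(- \frac{1}{43}\right) 28\right) = \left(-3 + i \sqrt{6}\right) \left(- \frac{28}{43}\right) = \frac{84}{43} - \frac{28 i \sqrt{6}}{43}$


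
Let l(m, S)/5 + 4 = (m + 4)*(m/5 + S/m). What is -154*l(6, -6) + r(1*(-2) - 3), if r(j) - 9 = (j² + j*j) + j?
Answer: 1594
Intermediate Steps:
l(m, S) = -20 + 5*(4 + m)*(m/5 + S/m) (l(m, S) = -20 + 5*((m + 4)*(m/5 + S/m)) = -20 + 5*((4 + m)*(m*(⅕) + S/m)) = -20 + 5*((4 + m)*(m/5 + S/m)) = -20 + 5*(4 + m)*(m/5 + S/m))
r(j) = 9 + j + 2*j² (r(j) = 9 + ((j² + j*j) + j) = 9 + ((j² + j²) + j) = 9 + (2*j² + j) = 9 + (j + 2*j²) = 9 + j + 2*j²)
-154*l(6, -6) + r(1*(-2) - 3) = -154*(-20 + 6² + 4*6 + 5*(-6) + 20*(-6)/6) + (9 + (1*(-2) - 3) + 2*(1*(-2) - 3)²) = -154*(-20 + 36 + 24 - 30 + 20*(-6)*(⅙)) + (9 + (-2 - 3) + 2*(-2 - 3)²) = -154*(-20 + 36 + 24 - 30 - 20) + (9 - 5 + 2*(-5)²) = -154*(-10) + (9 - 5 + 2*25) = 1540 + (9 - 5 + 50) = 1540 + 54 = 1594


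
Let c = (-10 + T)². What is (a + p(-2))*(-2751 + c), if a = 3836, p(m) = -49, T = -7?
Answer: -9323594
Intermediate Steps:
c = 289 (c = (-10 - 7)² = (-17)² = 289)
(a + p(-2))*(-2751 + c) = (3836 - 49)*(-2751 + 289) = 3787*(-2462) = -9323594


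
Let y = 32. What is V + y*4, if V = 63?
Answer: 191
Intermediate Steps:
V + y*4 = 63 + 32*4 = 63 + 128 = 191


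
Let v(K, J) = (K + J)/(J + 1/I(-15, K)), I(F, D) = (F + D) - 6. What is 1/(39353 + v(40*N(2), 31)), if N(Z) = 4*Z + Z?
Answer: 11750/462561099 ≈ 2.5402e-5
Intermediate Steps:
I(F, D) = -6 + D + F (I(F, D) = (D + F) - 6 = -6 + D + F)
N(Z) = 5*Z
v(K, J) = (J + K)/(J + 1/(-21 + K)) (v(K, J) = (K + J)/(J + 1/(-6 + K - 15)) = (J + K)/(J + 1/(-21 + K)))
1/(39353 + v(40*N(2), 31)) = 1/(39353 - (-21 + 40*(5*2))*(31 + 40*(5*2))/(-1 - 1*31*(-21 + 40*(5*2)))) = 1/(39353 - (-21 + 40*10)*(31 + 40*10)/(-1 - 1*31*(-21 + 40*10))) = 1/(39353 - (-21 + 400)*(31 + 400)/(-1 - 1*31*(-21 + 400))) = 1/(39353 - 1*379*431/(-1 - 1*31*379)) = 1/(39353 - 1*379*431/(-1 - 11749)) = 1/(39353 - 1*379*431/(-11750)) = 1/(39353 - 1*(-1/11750)*379*431) = 1/(39353 + 163349/11750) = 1/(462561099/11750) = 11750/462561099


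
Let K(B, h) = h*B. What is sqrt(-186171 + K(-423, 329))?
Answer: I*sqrt(325338) ≈ 570.38*I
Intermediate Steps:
K(B, h) = B*h
sqrt(-186171 + K(-423, 329)) = sqrt(-186171 - 423*329) = sqrt(-186171 - 139167) = sqrt(-325338) = I*sqrt(325338)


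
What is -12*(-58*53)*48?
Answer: 1770624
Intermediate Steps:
-12*(-58*53)*48 = -(-36888)*48 = -12*(-147552) = 1770624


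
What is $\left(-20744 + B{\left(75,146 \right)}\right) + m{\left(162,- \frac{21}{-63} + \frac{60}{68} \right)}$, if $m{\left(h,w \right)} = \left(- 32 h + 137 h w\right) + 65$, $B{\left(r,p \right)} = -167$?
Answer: $\frac{16166}{17} \approx 950.94$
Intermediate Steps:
$m{\left(h,w \right)} = 65 - 32 h + 137 h w$ ($m{\left(h,w \right)} = \left(- 32 h + 137 h w\right) + 65 = 65 - 32 h + 137 h w$)
$\left(-20744 + B{\left(75,146 \right)}\right) + m{\left(162,- \frac{21}{-63} + \frac{60}{68} \right)} = \left(-20744 - 167\right) + \left(65 - 5184 + 137 \cdot 162 \left(- \frac{21}{-63} + \frac{60}{68}\right)\right) = -20911 + \left(65 - 5184 + 137 \cdot 162 \left(\left(-21\right) \left(- \frac{1}{63}\right) + 60 \cdot \frac{1}{68}\right)\right) = -20911 + \left(65 - 5184 + 137 \cdot 162 \left(\frac{1}{3} + \frac{15}{17}\right)\right) = -20911 + \left(65 - 5184 + 137 \cdot 162 \cdot \frac{62}{51}\right) = -20911 + \left(65 - 5184 + \frac{458676}{17}\right) = -20911 + \frac{371653}{17} = \frac{16166}{17}$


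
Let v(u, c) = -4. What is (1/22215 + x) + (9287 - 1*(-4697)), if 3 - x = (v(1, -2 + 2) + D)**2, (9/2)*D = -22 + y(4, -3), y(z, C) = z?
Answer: 309299446/22215 ≈ 13923.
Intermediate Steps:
D = -4 (D = 2*(-22 + 4)/9 = (2/9)*(-18) = -4)
x = -61 (x = 3 - (-4 - 4)**2 = 3 - 1*(-8)**2 = 3 - 1*64 = 3 - 64 = -61)
(1/22215 + x) + (9287 - 1*(-4697)) = (1/22215 - 61) + (9287 - 1*(-4697)) = (1/22215 - 61) + (9287 + 4697) = -1355114/22215 + 13984 = 309299446/22215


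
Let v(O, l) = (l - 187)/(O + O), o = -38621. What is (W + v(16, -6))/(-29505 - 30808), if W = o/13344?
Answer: 59551/402408336 ≈ 0.00014799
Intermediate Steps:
v(O, l) = (-187 + l)/(2*O) (v(O, l) = (-187 + l)/((2*O)) = (-187 + l)*(1/(2*O)) = (-187 + l)/(2*O))
W = -38621/13344 ≈ -2.8943
(W + v(16, -6))/(-29505 - 30808) = (-38621/13344 + (½)*(-187 - 6)/16)/(-29505 - 30808) = (-38621/13344 + (½)*(1/16)*(-193))/(-60313) = (-38621/13344 - 193/32)*(-1/60313) = -59551/6672*(-1/60313) = 59551/402408336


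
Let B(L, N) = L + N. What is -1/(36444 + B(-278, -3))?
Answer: -1/36163 ≈ -2.7653e-5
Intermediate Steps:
-1/(36444 + B(-278, -3)) = -1/(36444 + (-278 - 3)) = -1/(36444 - 281) = -1/36163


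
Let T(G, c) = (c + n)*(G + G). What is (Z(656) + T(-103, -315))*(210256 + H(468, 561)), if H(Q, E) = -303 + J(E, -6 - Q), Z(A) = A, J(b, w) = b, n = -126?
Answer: 19262452028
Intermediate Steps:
T(G, c) = 2*G*(-126 + c) (T(G, c) = (c - 126)*(G + G) = (-126 + c)*(2*G) = 2*G*(-126 + c))
H(Q, E) = -303 + E
(Z(656) + T(-103, -315))*(210256 + H(468, 561)) = (656 + 2*(-103)*(-126 - 315))*(210256 + (-303 + 561)) = (656 + 2*(-103)*(-441))*(210256 + 258) = (656 + 90846)*210514 = 91502*210514 = 19262452028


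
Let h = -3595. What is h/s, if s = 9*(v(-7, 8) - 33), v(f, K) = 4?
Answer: 3595/261 ≈ 13.774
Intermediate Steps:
s = -261 (s = 9*(4 - 33) = 9*(-29) = -261)
h/s = -3595/(-261) = -3595*(-1/261) = 3595/261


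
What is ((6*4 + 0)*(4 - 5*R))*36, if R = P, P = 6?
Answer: -22464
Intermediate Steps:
R = 6
((6*4 + 0)*(4 - 5*R))*36 = ((6*4 + 0)*(4 - 5*6))*36 = ((24 + 0)*(4 - 30))*36 = (24*(-26))*36 = -624*36 = -22464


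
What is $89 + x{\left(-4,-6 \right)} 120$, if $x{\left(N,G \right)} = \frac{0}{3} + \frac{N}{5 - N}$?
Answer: $\frac{107}{3} \approx 35.667$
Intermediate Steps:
$x{\left(N,G \right)} = \frac{N}{5 - N}$ ($x{\left(N,G \right)} = 0 \cdot \frac{1}{3} + \frac{N}{5 - N} = 0 + \frac{N}{5 - N} = \frac{N}{5 - N}$)
$89 + x{\left(-4,-6 \right)} 120 = 89 + \left(-1\right) \left(-4\right) \frac{1}{-5 - 4} \cdot 120 = 89 + \left(-1\right) \left(-4\right) \frac{1}{-9} \cdot 120 = 89 + \left(-1\right) \left(-4\right) \left(- \frac{1}{9}\right) 120 = 89 - \frac{160}{3} = \frac{107}{3}$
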